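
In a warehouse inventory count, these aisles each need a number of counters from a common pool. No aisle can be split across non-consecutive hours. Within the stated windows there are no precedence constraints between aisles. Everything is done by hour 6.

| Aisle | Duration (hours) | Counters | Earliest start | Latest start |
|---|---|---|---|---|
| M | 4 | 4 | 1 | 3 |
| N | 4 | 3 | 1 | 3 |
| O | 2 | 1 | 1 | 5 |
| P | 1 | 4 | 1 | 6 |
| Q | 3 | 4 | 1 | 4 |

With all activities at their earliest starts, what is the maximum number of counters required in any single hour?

Early-start schedule: M@1, N@1, O@1, P@1, Q@1.
Load per hour: hour 1: 16, hour 2: 12, hour 3: 11, hour 4: 7, hour 5: 0, hour 6: 0.
Peak is 16.

16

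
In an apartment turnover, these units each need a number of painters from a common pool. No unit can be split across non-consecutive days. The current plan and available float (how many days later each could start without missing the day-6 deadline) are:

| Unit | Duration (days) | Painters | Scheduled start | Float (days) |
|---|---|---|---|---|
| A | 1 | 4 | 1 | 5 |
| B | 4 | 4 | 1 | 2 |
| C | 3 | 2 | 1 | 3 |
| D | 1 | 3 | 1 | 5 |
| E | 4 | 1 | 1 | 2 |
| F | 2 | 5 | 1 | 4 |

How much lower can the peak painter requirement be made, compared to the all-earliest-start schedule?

Early-start peak: d1:19  d2:12  d3:7  d4:5  d5:0  d6:0 ⇒ 19.
Leveled (A@1, B@1, C@2, D@6, E@2, F@5): d1:8  d2:7  d3:7  d4:7  d5:6  d6:8 ⇒ 8.
Reduction 19 − 8 = 11.

11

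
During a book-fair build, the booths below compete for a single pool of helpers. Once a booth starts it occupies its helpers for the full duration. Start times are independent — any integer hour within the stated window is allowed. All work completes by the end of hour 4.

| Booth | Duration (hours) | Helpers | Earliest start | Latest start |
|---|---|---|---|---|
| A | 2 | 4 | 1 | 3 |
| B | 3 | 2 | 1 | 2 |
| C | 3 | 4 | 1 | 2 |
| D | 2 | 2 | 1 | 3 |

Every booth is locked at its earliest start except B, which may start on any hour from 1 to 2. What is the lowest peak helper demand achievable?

B@1: h1:12  h2:12  h3:6  h4:0 → peak 12
B@2: h1:10  h2:12  h3:6  h4:2 → peak 12
Best is B@1, peak 12.

12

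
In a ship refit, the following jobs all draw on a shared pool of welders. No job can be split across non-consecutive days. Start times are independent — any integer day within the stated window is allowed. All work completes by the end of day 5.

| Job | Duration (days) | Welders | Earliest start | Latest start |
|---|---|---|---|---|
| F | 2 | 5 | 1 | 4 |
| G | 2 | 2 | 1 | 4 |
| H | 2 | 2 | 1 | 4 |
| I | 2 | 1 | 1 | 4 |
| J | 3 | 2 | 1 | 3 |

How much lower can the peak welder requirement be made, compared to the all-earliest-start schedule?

6

Early-start peak: d1:12  d2:12  d3:2  d4:0  d5:0 ⇒ 12.
Leveled (F@1, G@3, H@3, I@1, J@3): d1:6  d2:6  d3:6  d4:6  d5:2 ⇒ 6.
Reduction 12 − 6 = 6.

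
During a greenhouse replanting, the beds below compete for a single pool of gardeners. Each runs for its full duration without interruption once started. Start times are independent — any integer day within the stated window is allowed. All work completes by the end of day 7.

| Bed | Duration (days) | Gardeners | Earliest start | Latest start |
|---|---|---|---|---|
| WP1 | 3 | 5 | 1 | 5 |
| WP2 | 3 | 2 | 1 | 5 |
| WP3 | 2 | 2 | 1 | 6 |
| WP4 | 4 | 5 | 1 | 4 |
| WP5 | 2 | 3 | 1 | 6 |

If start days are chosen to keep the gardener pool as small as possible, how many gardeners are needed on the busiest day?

8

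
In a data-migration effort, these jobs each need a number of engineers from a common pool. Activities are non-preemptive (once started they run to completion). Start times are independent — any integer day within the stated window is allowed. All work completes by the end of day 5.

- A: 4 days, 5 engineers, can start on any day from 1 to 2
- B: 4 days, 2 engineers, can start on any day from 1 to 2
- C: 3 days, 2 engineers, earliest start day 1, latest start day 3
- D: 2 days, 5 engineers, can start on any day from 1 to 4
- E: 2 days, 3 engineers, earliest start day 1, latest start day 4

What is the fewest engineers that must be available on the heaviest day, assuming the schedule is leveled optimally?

12

Early-start (A@1, B@1, C@1, D@1, E@1) gives peak 17: d1:17  d2:17  d3:9  d4:7  d5:0.
Shift D→4.
Schedule A@1, B@1, C@1, D@4, E@1: d1:12  d2:12  d3:9  d4:12  d5:5 — peak 12.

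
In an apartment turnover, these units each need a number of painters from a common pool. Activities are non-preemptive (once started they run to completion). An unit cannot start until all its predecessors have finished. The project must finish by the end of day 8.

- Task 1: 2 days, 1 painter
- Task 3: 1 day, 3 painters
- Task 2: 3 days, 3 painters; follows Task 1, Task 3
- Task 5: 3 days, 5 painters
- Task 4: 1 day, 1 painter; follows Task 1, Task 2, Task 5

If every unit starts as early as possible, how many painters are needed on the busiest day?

Early-start schedule: Task 1@1, Task 3@1, Task 2@3, Task 5@1, Task 4@6.
Load per day: day 1: 9, day 2: 6, day 3: 8, day 4: 3, day 5: 3, day 6: 1, day 7: 0, day 8: 0.
Peak is 9.

9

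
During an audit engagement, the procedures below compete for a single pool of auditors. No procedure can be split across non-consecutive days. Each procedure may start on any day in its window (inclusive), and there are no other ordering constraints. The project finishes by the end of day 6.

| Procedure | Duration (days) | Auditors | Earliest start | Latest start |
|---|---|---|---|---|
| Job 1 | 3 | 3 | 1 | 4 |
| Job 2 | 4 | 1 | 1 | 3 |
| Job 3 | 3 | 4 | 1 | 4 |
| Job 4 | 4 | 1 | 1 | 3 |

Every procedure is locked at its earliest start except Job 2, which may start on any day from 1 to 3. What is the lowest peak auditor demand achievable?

Job 2@1: d1:9  d2:9  d3:9  d4:2  d5:0  d6:0 → peak 9
Job 2@2: d1:8  d2:9  d3:9  d4:2  d5:1  d6:0 → peak 9
Job 2@3: d1:8  d2:8  d3:9  d4:2  d5:1  d6:1 → peak 9
Best is Job 2@1, peak 9.

9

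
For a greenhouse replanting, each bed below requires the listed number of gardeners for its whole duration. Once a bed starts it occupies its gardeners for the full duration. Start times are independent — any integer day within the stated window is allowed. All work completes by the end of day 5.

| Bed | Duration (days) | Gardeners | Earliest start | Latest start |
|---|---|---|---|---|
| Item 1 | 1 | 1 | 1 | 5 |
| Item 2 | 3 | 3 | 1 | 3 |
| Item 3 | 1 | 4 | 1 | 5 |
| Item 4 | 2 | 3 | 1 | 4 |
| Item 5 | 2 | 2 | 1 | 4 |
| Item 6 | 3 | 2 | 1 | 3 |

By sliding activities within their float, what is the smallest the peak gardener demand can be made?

7

Early-start (Item 1@1, Item 2@1, Item 3@1, Item 4@1, Item 5@1, Item 6@1) gives peak 15: d1:15  d2:10  d3:5  d4:0  d5:0.
Shift Item 3→2, Item 4→4, Item 5→3, Item 6→3.
Schedule Item 1@1, Item 2@1, Item 3@2, Item 4@4, Item 5@3, Item 6@3: d1:4  d2:7  d3:7  d4:7  d5:5 — peak 7.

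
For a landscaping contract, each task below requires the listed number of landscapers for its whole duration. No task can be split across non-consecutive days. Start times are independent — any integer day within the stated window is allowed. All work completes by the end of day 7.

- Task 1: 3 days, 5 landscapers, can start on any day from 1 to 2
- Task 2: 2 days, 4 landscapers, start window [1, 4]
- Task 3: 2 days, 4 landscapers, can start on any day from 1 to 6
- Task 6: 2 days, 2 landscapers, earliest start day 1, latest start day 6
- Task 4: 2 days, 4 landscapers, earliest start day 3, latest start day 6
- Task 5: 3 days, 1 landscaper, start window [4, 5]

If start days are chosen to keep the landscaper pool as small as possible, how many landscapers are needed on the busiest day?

9

Early-start (Task 1@1, Task 2@1, Task 3@1, Task 6@1, Task 4@3, Task 5@4) gives peak 15: d1:15  d2:15  d3:9  d4:5  d5:1  d6:1  d7:0.
Shift Task 3→3, Task 6→4, Task 4→5.
Schedule Task 1@1, Task 2@1, Task 3@3, Task 6@4, Task 4@5, Task 5@4: d1:9  d2:9  d3:9  d4:7  d5:7  d6:5  d7:0 — peak 9.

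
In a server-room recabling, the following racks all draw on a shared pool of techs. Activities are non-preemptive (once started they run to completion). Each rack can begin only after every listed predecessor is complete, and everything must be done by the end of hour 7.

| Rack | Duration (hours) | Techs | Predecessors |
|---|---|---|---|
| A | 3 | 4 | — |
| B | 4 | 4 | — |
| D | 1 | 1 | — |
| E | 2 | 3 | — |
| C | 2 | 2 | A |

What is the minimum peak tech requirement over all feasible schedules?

7

Early-start (A@1, B@1, D@1, E@1, C@4) gives peak 12: h1:12  h2:11  h3:8  h4:6  h5:2  h6:0  h7:0.
Shift B→4, E→2.
Schedule A@1, B@4, D@1, E@2, C@4: h1:5  h2:7  h3:7  h4:6  h5:6  h6:4  h7:4 — peak 7.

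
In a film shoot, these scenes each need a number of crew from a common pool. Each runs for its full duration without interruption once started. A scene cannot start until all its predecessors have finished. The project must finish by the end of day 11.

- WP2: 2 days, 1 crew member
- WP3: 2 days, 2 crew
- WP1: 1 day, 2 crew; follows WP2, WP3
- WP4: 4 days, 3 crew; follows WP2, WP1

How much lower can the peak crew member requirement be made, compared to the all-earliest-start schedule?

Early-start peak: d1:3  d2:3  d3:2  d4:3  d5:3  d6:3  d7:3  d8:0  d9:0  d10:0  d11:0 ⇒ 3.
Leveled (WP2@1, WP3@1, WP1@3, WP4@4): d1:3  d2:3  d3:2  d4:3  d5:3  d6:3  d7:3  d8:0  d9:0  d10:0  d11:0 ⇒ 3.
Reduction 3 − 3 = 0.

0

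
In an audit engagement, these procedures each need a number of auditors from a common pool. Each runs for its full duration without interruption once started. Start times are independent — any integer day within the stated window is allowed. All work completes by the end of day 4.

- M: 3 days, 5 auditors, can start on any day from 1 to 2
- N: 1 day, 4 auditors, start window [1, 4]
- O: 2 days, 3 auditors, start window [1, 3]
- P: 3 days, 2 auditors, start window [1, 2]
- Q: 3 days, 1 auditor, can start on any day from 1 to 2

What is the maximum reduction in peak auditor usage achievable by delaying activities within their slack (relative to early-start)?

Early-start peak: d1:15  d2:11  d3:8  d4:0 ⇒ 15.
Leveled (M@1, N@1, O@2, P@1, Q@2): d1:11  d2:11  d3:11  d4:1 ⇒ 11.
Reduction 15 − 11 = 4.

4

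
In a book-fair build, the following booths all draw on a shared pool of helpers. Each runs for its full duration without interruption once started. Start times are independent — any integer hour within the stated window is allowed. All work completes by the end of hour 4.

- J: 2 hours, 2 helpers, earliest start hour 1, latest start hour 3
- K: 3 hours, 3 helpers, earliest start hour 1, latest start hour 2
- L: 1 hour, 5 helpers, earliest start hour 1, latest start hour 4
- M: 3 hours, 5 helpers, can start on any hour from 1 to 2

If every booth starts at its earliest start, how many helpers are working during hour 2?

10

At early start, hour 2 has: J, K, M.
Demand: 2 + 3 + 5 = 10.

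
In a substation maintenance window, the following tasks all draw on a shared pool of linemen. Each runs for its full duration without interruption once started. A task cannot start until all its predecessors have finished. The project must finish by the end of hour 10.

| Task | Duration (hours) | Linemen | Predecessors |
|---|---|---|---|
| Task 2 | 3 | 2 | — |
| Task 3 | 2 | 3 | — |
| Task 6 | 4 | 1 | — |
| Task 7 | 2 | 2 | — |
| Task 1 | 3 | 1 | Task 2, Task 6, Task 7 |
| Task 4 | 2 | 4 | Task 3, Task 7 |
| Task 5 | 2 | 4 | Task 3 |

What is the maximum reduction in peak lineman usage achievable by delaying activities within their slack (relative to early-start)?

Early-start peak: h1:8  h2:8  h3:11  h4:9  h5:1  h6:1  h7:1  h8:0  h9:0  h10:0 ⇒ 11.
Leveled (Task 2@1, Task 3@1, Task 6@3, Task 7@3, Task 1@7, Task 4@5, Task 5@7): h1:5  h2:5  h3:5  h4:3  h5:5  h6:5  h7:5  h8:5  h9:1  h10:0 ⇒ 5.
Reduction 11 − 5 = 6.

6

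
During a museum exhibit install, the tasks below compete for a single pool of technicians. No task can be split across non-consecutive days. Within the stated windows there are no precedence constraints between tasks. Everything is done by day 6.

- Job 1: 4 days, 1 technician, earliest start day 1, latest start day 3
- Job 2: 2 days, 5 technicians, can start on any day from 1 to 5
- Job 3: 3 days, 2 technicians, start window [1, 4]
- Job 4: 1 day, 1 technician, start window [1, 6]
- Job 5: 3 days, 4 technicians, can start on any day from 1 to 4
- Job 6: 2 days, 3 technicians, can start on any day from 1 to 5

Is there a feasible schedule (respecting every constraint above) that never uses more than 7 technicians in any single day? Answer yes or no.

no

The minimum achievable peak is 8; 7 < 8, so no feasible schedule stays within the cap.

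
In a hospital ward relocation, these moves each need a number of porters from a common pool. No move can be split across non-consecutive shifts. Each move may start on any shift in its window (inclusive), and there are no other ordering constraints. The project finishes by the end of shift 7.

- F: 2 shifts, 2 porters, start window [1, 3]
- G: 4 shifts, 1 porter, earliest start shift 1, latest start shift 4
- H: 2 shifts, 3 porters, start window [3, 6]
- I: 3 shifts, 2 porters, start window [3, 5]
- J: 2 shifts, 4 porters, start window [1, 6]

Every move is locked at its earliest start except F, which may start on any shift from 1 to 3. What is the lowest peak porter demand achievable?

7

F@1: s1:7  s2:7  s3:6  s4:6  s5:2  s6:0  s7:0 → peak 7
F@2: s1:5  s2:7  s3:8  s4:6  s5:2  s6:0  s7:0 → peak 8
F@3: s1:5  s2:5  s3:8  s4:8  s5:2  s6:0  s7:0 → peak 8
Best is F@1, peak 7.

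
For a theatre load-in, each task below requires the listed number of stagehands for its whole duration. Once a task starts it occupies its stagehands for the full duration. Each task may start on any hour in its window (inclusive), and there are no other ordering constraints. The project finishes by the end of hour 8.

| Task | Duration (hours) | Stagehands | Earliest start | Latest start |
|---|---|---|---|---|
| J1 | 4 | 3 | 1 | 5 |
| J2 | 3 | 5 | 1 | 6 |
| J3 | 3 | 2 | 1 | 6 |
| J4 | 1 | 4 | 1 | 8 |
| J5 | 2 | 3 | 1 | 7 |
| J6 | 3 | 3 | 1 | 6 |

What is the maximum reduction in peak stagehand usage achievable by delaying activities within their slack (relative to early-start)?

Early-start peak: h1:20  h2:16  h3:13  h4:3  h5:0  h6:0  h7:0  h8:0 ⇒ 20.
Leveled (J1@1, J2@6, J3@6, J4@5, J5@1, J6@3): h1:6  h2:6  h3:6  h4:6  h5:7  h6:7  h7:7  h8:7 ⇒ 7.
Reduction 20 − 7 = 13.

13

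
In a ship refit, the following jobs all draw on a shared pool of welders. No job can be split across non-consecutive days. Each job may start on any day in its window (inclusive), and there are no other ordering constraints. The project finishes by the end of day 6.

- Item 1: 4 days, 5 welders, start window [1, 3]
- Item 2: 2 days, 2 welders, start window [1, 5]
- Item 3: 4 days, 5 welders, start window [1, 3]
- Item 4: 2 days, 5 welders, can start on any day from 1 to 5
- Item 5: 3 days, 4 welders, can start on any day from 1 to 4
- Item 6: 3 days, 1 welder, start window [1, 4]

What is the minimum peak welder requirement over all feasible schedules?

14

Early-start (Item 1@1, Item 2@1, Item 3@1, Item 4@1, Item 5@1, Item 6@1) gives peak 22: d1:22  d2:22  d3:15  d4:10  d5:0  d6:0.
Shift Item 4→5, Item 5→4.
Schedule Item 1@1, Item 2@1, Item 3@1, Item 4@5, Item 5@4, Item 6@1: d1:13  d2:13  d3:11  d4:14  d5:9  d6:9 — peak 14.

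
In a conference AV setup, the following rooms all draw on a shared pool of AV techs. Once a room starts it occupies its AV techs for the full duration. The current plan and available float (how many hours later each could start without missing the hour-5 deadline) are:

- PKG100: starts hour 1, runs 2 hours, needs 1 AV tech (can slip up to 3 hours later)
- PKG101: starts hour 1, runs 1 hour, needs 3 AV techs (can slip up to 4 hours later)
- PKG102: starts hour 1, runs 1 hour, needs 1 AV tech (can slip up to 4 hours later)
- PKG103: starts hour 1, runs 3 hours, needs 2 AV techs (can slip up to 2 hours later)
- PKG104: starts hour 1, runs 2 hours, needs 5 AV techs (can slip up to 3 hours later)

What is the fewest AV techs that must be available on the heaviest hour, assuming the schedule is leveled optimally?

5

Early-start (PKG100@1, PKG101@1, PKG102@1, PKG103@1, PKG104@1) gives peak 12: h1:12  h2:8  h3:2  h4:0  h5:0.
Shift PKG101→3, PKG104→4.
Schedule PKG100@1, PKG101@3, PKG102@1, PKG103@1, PKG104@4: h1:4  h2:3  h3:5  h4:5  h5:5 — peak 5.
Total AV tech-hours = 22 over 5 hours ⇒ peak ≥ ⌈22/5⌉ = 5, so 5 is optimal.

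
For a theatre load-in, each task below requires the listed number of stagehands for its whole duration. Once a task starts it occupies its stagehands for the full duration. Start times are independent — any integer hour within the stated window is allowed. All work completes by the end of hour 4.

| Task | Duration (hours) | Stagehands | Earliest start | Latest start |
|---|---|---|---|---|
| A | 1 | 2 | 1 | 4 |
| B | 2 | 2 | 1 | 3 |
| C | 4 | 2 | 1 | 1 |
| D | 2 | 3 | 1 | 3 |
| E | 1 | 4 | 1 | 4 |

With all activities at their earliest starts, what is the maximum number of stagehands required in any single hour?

13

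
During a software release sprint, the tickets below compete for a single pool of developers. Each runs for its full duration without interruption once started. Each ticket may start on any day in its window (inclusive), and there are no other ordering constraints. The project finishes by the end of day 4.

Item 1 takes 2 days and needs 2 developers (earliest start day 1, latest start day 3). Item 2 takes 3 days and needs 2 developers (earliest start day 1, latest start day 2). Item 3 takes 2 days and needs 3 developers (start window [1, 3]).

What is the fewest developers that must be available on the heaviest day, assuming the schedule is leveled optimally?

Early-start (Item 1@1, Item 2@1, Item 3@1) gives peak 7: d1:7  d2:7  d3:2  d4:0.
Shift Item 3→3.
Schedule Item 1@1, Item 2@1, Item 3@3: d1:4  d2:4  d3:5  d4:3 — peak 5.
No arrangement of the 18 feasible schedules does better.

5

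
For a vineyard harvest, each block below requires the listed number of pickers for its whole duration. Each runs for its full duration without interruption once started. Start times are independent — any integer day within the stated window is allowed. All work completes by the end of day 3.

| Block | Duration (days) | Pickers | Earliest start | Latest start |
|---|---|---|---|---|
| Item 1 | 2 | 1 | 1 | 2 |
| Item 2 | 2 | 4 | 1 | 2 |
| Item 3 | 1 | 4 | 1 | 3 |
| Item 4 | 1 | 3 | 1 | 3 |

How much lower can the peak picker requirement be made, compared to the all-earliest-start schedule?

Early-start peak: d1:12  d2:5  d3:0 ⇒ 12.
Leveled (Item 1@1, Item 2@1, Item 3@3, Item 4@3): d1:5  d2:5  d3:7 ⇒ 7.
Reduction 12 − 7 = 5.

5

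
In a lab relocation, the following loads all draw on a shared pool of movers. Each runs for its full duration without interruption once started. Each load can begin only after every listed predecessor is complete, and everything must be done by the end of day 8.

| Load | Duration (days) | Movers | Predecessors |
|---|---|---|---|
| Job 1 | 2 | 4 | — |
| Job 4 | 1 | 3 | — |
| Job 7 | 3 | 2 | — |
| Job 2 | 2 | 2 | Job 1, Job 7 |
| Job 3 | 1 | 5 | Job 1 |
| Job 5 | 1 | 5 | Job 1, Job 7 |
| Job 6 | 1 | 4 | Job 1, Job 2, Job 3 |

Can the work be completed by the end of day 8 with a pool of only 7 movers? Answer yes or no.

Schedule Job 1@1, Job 4@3, Job 7@1, Job 2@4, Job 3@6, Job 5@7, Job 6@8: d1:6  d2:6  d3:5  d4:2  d5:2  d6:5  d7:5  d8:4 — peak 6 ≤ 7.

yes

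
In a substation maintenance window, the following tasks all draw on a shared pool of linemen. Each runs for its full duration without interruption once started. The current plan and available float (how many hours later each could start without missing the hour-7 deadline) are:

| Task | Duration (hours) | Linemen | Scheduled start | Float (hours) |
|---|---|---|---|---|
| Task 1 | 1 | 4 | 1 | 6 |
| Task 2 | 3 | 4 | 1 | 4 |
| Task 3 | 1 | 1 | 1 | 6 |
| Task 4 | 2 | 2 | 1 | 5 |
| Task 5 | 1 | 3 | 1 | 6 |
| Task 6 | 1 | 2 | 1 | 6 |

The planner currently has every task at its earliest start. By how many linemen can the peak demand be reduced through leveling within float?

12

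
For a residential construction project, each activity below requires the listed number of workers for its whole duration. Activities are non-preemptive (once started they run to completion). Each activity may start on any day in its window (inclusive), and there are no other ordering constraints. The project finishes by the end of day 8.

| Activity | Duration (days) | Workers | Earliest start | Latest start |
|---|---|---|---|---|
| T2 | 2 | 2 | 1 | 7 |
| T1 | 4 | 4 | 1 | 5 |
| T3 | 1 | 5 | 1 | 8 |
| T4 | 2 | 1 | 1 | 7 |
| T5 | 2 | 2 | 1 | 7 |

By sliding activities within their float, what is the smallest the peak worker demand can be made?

Early-start (T2@1, T1@1, T3@1, T4@1, T5@1) gives peak 14: d1:14  d2:9  d3:4  d4:4  d5:0  d6:0  d7:0  d8:0.
Shift T1→3, T3→7.
Schedule T2@1, T1@3, T3@7, T4@1, T5@1: d1:5  d2:5  d3:4  d4:4  d5:4  d6:4  d7:5  d8:0 — peak 5.

5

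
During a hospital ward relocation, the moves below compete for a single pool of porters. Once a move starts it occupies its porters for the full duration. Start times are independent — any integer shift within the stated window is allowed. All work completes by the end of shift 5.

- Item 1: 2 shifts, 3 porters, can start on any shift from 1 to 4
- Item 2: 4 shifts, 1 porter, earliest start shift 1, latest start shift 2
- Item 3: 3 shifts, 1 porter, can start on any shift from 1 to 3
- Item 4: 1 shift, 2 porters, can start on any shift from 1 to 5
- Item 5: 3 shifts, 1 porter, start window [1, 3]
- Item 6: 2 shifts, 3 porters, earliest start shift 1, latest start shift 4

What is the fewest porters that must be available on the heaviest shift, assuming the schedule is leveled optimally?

Early-start (Item 1@1, Item 2@1, Item 3@1, Item 4@1, Item 5@1, Item 6@1) gives peak 11: s1:11  s2:9  s3:3  s4:1  s5:0.
Shift Item 4→3, Item 5→3, Item 6→4.
Schedule Item 1@1, Item 2@1, Item 3@1, Item 4@3, Item 5@3, Item 6@4: s1:5  s2:5  s3:5  s4:5  s5:4 — peak 5.
Total porter-shifts = 24 over 5 shifts ⇒ peak ≥ ⌈24/5⌉ = 5, so 5 is optimal.

5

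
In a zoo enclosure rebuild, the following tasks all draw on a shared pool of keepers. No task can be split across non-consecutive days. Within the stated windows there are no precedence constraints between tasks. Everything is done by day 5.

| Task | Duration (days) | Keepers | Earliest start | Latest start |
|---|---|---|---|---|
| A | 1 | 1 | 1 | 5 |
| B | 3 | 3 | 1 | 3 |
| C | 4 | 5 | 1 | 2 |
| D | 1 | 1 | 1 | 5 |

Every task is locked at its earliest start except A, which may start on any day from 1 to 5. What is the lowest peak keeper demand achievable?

A@1: d1:10  d2:8  d3:8  d4:5  d5:0 → peak 10
A@2: d1:9  d2:9  d3:8  d4:5  d5:0 → peak 9
A@3: d1:9  d2:8  d3:9  d4:5  d5:0 → peak 9
A@4: d1:9  d2:8  d3:8  d4:6  d5:0 → peak 9
A@5: d1:9  d2:8  d3:8  d4:5  d5:1 → peak 9
Best is A@2, peak 9.

9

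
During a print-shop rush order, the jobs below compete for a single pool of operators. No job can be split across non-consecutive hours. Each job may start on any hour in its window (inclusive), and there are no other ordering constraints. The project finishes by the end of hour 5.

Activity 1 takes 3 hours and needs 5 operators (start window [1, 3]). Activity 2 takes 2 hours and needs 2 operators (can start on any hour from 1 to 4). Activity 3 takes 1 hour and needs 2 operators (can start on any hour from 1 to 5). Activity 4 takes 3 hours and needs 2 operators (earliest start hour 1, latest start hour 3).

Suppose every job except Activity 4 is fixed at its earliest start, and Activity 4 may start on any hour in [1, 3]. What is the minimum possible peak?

9

Activity 4@1: h1:11  h2:9  h3:7  h4:0  h5:0 → peak 11
Activity 4@2: h1:9  h2:9  h3:7  h4:2  h5:0 → peak 9
Activity 4@3: h1:9  h2:7  h3:7  h4:2  h5:2 → peak 9
Best is Activity 4@2, peak 9.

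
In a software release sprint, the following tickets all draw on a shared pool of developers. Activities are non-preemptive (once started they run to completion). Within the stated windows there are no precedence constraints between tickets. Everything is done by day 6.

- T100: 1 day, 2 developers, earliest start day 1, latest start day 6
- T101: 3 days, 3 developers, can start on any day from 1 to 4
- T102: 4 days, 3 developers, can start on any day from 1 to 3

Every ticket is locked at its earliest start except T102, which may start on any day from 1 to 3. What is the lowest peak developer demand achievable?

6

T102@1: d1:8  d2:6  d3:6  d4:3  d5:0  d6:0 → peak 8
T102@2: d1:5  d2:6  d3:6  d4:3  d5:3  d6:0 → peak 6
T102@3: d1:5  d2:3  d3:6  d4:3  d5:3  d6:3 → peak 6
Best is T102@2, peak 6.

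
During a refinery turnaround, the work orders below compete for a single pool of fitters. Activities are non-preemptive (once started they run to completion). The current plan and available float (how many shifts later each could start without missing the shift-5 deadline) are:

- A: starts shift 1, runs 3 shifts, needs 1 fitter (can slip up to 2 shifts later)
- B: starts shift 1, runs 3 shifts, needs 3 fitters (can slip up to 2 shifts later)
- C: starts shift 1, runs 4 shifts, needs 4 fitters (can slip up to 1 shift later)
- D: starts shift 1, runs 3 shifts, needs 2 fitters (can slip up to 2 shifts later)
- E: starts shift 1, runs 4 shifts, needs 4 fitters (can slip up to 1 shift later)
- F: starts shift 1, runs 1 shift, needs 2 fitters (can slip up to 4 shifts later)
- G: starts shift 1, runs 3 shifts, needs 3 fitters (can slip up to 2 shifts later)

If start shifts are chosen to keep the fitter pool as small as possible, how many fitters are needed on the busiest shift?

Early-start (A@1, B@1, C@1, D@1, E@1, F@1, G@1) gives peak 19: s1:19  s2:17  s3:17  s4:8  s5:0.
Shift G→2.
Schedule A@1, B@1, C@1, D@1, E@1, F@1, G@2: s1:16  s2:17  s3:17  s4:11  s5:0 — peak 17.

17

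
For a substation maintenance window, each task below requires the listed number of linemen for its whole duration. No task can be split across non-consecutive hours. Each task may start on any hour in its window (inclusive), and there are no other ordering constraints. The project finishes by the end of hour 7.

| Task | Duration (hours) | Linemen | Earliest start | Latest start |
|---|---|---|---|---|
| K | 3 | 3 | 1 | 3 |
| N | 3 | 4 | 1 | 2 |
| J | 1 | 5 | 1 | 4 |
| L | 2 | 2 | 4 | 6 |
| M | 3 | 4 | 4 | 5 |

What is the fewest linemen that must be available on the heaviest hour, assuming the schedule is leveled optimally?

Early-start (K@1, N@1, J@1, L@4, M@4) gives peak 12: h1:12  h2:7  h3:7  h4:6  h5:6  h6:4  h7:0.
Shift J→4, M→5.
Schedule K@1, N@1, J@4, L@4, M@5: h1:7  h2:7  h3:7  h4:7  h5:6  h6:4  h7:4 — peak 7.

7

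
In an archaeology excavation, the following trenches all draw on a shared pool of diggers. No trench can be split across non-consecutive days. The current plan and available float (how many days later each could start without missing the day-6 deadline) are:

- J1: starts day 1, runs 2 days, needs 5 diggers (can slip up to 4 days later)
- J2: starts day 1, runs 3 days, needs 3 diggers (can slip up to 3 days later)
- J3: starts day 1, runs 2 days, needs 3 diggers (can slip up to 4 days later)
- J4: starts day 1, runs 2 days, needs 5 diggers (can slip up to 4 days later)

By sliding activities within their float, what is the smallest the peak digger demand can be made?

Early-start (J1@1, J2@1, J3@1, J4@1) gives peak 16: d1:16  d2:16  d3:3  d4:0  d5:0  d6:0.
Shift J3→3, J4→4.
Schedule J1@1, J2@1, J3@3, J4@4: d1:8  d2:8  d3:6  d4:8  d5:5  d6:0 — peak 8.

8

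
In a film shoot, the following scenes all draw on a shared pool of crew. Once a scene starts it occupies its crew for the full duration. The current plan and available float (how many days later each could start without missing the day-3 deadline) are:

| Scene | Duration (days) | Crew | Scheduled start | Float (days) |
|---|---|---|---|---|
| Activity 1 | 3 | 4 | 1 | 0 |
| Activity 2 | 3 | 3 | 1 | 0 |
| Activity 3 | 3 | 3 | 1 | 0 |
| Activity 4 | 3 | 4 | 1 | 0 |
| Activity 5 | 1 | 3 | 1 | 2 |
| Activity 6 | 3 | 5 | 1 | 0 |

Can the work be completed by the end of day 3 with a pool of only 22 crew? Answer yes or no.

yes

Schedule Activity 1@1, Activity 2@1, Activity 3@1, Activity 4@1, Activity 5@1, Activity 6@1: d1:22  d2:19  d3:19 — peak 22 ≤ 22.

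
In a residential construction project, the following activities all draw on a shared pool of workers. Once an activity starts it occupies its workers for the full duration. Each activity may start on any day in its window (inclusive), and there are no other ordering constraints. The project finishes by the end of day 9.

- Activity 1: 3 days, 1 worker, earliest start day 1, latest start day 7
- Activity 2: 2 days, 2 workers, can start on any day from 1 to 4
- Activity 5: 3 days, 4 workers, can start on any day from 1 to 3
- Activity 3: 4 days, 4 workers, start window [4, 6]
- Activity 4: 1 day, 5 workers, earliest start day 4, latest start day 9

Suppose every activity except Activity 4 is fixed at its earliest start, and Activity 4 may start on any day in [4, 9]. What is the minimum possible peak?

Activity 4@4: d1:7  d2:7  d3:5  d4:9  d5:4  d6:4  d7:4  d8:0  d9:0 → peak 9
Activity 4@5: d1:7  d2:7  d3:5  d4:4  d5:9  d6:4  d7:4  d8:0  d9:0 → peak 9
Activity 4@6: d1:7  d2:7  d3:5  d4:4  d5:4  d6:9  d7:4  d8:0  d9:0 → peak 9
Activity 4@7: d1:7  d2:7  d3:5  d4:4  d5:4  d6:4  d7:9  d8:0  d9:0 → peak 9
Activity 4@8: d1:7  d2:7  d3:5  d4:4  d5:4  d6:4  d7:4  d8:5  d9:0 → peak 7
Activity 4@9: d1:7  d2:7  d3:5  d4:4  d5:4  d6:4  d7:4  d8:0  d9:5 → peak 7
Best is Activity 4@8, peak 7.

7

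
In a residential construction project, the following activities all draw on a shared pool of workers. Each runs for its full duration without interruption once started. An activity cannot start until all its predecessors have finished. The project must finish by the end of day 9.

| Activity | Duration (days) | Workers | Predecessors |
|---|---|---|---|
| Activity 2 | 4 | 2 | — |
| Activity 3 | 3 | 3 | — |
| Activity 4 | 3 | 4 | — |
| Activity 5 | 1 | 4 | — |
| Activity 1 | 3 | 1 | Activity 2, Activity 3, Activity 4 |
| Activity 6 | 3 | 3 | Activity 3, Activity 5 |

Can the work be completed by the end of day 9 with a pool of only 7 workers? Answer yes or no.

yes

Schedule Activity 2@1, Activity 3@4, Activity 4@1, Activity 5@5, Activity 1@7, Activity 6@7: d1:6  d2:6  d3:6  d4:5  d5:7  d6:3  d7:4  d8:4  d9:4 — peak 7 ≤ 7.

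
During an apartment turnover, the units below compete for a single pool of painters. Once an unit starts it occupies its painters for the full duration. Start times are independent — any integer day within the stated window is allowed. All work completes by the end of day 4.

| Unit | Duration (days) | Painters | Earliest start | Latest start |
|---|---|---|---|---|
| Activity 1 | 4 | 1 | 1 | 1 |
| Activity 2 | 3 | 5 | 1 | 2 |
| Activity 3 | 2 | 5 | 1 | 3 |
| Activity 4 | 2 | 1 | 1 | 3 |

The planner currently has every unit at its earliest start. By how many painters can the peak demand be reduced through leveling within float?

1

Early-start peak: d1:12  d2:12  d3:6  d4:1 ⇒ 12.
Leveled (Activity 1@1, Activity 2@1, Activity 3@1, Activity 4@3): d1:11  d2:11  d3:7  d4:2 ⇒ 11.
Reduction 12 − 11 = 1.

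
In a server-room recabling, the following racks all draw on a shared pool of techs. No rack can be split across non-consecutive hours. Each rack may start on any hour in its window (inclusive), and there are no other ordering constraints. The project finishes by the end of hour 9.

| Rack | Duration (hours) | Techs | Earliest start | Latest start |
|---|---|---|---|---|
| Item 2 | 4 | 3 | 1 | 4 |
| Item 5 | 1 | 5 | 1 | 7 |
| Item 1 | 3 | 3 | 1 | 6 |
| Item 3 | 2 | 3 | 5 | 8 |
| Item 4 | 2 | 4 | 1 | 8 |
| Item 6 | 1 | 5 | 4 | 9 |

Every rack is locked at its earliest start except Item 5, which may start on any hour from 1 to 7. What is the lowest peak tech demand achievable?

10

Item 5@1: h1:15  h2:10  h3:6  h4:8  h5:3  h6:3  h7:0  h8:0  h9:0 → peak 15
Item 5@2: h1:10  h2:15  h3:6  h4:8  h5:3  h6:3  h7:0  h8:0  h9:0 → peak 15
Item 5@3: h1:10  h2:10  h3:11  h4:8  h5:3  h6:3  h7:0  h8:0  h9:0 → peak 11
Item 5@4: h1:10  h2:10  h3:6  h4:13  h5:3  h6:3  h7:0  h8:0  h9:0 → peak 13
Item 5@5: h1:10  h2:10  h3:6  h4:8  h5:8  h6:3  h7:0  h8:0  h9:0 → peak 10
Item 5@6: h1:10  h2:10  h3:6  h4:8  h5:3  h6:8  h7:0  h8:0  h9:0 → peak 10
Item 5@7: h1:10  h2:10  h3:6  h4:8  h5:3  h6:3  h7:5  h8:0  h9:0 → peak 10
Best is Item 5@5, peak 10.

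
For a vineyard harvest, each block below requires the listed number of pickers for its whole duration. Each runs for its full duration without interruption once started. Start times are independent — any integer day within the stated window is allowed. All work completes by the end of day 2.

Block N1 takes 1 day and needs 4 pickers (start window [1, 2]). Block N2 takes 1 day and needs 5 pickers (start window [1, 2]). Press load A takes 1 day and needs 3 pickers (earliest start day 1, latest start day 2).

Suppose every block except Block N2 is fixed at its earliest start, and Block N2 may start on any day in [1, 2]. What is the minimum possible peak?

Block N2@1: d1:12  d2:0 → peak 12
Block N2@2: d1:7  d2:5 → peak 7
Best is Block N2@2, peak 7.

7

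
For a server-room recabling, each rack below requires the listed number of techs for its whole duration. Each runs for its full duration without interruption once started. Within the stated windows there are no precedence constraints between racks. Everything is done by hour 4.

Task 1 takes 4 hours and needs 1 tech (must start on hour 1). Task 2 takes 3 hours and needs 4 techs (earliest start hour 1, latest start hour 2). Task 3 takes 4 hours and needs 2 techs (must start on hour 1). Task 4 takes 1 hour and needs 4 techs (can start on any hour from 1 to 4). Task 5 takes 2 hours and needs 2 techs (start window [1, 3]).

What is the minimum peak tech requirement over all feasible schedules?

Early-start (Task 1@1, Task 2@1, Task 3@1, Task 4@1, Task 5@1) gives peak 13: h1:13  h2:9  h3:7  h4:3.
Shift Task 4→4.
Schedule Task 1@1, Task 2@1, Task 3@1, Task 4@4, Task 5@1: h1:9  h2:9  h3:7  h4:7 — peak 9.
No arrangement of the 24 feasible schedules does better.

9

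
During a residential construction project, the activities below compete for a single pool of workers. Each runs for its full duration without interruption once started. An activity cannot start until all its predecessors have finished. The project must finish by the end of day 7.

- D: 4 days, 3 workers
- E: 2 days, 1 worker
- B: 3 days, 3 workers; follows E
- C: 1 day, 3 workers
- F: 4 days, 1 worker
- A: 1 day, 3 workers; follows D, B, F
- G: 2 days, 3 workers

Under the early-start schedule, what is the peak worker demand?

11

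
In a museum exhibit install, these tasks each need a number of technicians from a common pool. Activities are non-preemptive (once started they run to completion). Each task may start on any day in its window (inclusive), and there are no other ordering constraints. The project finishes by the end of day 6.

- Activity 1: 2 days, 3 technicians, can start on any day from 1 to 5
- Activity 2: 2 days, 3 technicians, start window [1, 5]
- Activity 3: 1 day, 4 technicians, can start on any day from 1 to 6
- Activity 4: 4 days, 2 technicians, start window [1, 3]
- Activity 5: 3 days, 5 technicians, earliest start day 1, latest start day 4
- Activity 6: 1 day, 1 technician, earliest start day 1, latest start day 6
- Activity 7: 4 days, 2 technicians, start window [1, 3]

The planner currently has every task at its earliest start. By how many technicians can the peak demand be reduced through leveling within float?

Early-start peak: d1:20  d2:15  d3:9  d4:4  d5:0  d6:0 ⇒ 20.
Leveled (Activity 1@1, Activity 2@1, Activity 3@3, Activity 4@1, Activity 5@4, Activity 6@1, Activity 7@3): d1:9  d2:8  d3:8  d4:9  d5:7  d6:7 ⇒ 9.
Reduction 20 − 9 = 11.

11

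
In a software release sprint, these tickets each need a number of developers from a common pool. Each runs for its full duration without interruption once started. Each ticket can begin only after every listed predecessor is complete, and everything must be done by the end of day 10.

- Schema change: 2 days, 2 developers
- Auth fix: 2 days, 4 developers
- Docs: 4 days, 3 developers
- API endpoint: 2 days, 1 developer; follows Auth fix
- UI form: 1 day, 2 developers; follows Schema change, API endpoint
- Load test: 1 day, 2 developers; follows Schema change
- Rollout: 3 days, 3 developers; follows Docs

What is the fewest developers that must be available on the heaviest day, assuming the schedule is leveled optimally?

Early-start (Schema change@1, Auth fix@1, Docs@1, API endpoint@3, UI form@5, Load test@3, Rollout@5) gives peak 9: d1:9  d2:9  d3:6  d4:4  d5:5  d6:3  d7:3  d8:0  d9:0  d10:0.
Shift Auth fix→5, API endpoint→7, UI form→9, Rollout→7.
Schedule Schema change@1, Auth fix@5, Docs@1, API endpoint@7, UI form@9, Load test@3, Rollout@7: d1:5  d2:5  d3:5  d4:3  d5:4  d6:4  d7:4  d8:4  d9:5  d10:0 — peak 5.

5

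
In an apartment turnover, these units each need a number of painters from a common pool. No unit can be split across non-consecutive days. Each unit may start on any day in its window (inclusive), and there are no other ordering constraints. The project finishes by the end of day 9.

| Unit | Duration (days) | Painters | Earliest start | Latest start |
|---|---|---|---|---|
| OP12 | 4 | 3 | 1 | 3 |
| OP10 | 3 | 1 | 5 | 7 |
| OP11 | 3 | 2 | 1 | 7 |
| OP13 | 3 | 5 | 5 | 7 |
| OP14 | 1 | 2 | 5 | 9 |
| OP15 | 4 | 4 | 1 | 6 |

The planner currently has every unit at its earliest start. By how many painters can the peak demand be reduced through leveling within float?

Early-start peak: d1:9  d2:9  d3:9  d4:7  d5:8  d6:6  d7:6  d8:0  d9:0 ⇒ 9.
Leveled (OP12@1, OP10@5, OP11@5, OP13@5, OP14@8, OP15@1): d1:7  d2:7  d3:7  d4:7  d5:8  d6:8  d7:8  d8:2  d9:0 ⇒ 8.
Reduction 9 − 8 = 1.

1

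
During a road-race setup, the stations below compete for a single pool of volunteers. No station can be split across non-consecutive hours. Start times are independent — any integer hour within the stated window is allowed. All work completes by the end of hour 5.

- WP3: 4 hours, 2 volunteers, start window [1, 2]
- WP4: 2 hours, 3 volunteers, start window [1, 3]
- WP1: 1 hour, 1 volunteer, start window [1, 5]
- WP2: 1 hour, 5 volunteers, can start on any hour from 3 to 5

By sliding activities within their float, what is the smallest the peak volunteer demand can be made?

Early-start (WP3@1, WP4@1, WP1@1, WP2@3) gives peak 7: h1:6  h2:5  h3:7  h4:2  h5:0.
Shift WP1→3, WP2→5.
Schedule WP3@1, WP4@1, WP1@3, WP2@5: h1:5  h2:5  h3:3  h4:2  h5:5 — peak 5.

5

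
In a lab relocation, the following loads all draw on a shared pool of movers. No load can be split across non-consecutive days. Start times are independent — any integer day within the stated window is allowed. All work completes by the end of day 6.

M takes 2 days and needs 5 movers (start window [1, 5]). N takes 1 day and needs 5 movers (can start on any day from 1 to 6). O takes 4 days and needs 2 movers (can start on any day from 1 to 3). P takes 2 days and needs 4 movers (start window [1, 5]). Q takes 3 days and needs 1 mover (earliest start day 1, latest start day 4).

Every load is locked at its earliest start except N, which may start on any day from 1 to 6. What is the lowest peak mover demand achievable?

12

N@1: d1:17  d2:12  d3:3  d4:2  d5:0  d6:0 → peak 17
N@2: d1:12  d2:17  d3:3  d4:2  d5:0  d6:0 → peak 17
N@3: d1:12  d2:12  d3:8  d4:2  d5:0  d6:0 → peak 12
N@4: d1:12  d2:12  d3:3  d4:7  d5:0  d6:0 → peak 12
N@5: d1:12  d2:12  d3:3  d4:2  d5:5  d6:0 → peak 12
N@6: d1:12  d2:12  d3:3  d4:2  d5:0  d6:5 → peak 12
Best is N@3, peak 12.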